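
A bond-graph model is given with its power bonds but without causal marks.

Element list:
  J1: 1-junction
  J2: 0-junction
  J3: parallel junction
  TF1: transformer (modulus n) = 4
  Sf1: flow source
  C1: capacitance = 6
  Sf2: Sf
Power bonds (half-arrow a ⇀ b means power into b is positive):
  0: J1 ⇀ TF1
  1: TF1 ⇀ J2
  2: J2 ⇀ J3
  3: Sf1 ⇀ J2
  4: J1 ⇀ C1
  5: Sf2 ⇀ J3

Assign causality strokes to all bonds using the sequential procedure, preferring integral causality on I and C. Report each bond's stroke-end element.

β0 stroke→TF1
β1 stroke→J2
β2 stroke→J3
β3 stroke→Sf1
β4 stroke→J1
β5 stroke→Sf2

bond 3 stroke→Sf1  (Sf1 (Sf) sets flow on bond)
bond 5 stroke→Sf2  (source Sf2 imposes f)
bond 2 stroke→J3  (J3 needs exactly one e-in)
bond 1 stroke→J2  (only one effort-in slot at J2)
bond 0 stroke→TF1  (TF1: transformer flips bond 1)
bond 4 stroke→J1  (common-f at J1 fixed by 0)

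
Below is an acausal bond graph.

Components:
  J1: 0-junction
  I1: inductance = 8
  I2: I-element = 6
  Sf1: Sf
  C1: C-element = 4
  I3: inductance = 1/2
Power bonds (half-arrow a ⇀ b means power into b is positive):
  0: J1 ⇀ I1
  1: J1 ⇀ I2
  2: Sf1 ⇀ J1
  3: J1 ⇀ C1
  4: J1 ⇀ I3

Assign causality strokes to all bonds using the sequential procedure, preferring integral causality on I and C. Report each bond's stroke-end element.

β0 stroke→I1
β1 stroke→I2
β2 stroke→Sf1
β3 stroke→J1
β4 stroke→I3

b2 |Sf1  (source Sf1 imposes f)
b0 |I1  (I1 outputs flow p/I1)
b1 |I2  (prefer integral on I2)
b3 |J1  (C1 outputs effort q/C1)
b4 |I3  (common-e at J1 fixed by 3)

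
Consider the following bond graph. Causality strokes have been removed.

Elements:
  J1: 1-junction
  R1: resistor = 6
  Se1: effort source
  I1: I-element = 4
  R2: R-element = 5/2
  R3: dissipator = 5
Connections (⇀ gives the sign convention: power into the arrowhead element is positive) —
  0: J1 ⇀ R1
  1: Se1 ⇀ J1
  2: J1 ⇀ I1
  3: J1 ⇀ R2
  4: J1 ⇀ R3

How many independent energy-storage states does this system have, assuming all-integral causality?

bond 1 stroke at J1  (Se1 (Se) sets effort on bond)
bond 2 stroke at I1  (I1: I, integral causality)
bond 0 stroke at J1  (J1 flow already set via bond 2)
bond 3 stroke at J1  (common-f at J1 fixed by 2)
bond 4 stroke at J1  (J1 flow already set via bond 2)

1  (I1 all integral)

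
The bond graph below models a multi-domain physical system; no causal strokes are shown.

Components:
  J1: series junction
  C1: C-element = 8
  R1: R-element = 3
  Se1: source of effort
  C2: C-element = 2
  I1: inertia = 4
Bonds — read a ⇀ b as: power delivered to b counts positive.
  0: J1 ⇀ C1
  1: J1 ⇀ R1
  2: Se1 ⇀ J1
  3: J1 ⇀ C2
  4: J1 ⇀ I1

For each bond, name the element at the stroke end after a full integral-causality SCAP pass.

bond 2 stroke→J1  (Se1 fixes effort; stroke away)
bond 0 stroke→J1  (C1: C, integral causality)
bond 3 stroke→J1  (C2: C, integral causality)
bond 4 stroke→I1  (I1 integral (f out))
bond 1 stroke→J1  (1-jn J1 has f-setter on 4)

bond 0 stroke→J1
bond 1 stroke→J1
bond 2 stroke→J1
bond 3 stroke→J1
bond 4 stroke→I1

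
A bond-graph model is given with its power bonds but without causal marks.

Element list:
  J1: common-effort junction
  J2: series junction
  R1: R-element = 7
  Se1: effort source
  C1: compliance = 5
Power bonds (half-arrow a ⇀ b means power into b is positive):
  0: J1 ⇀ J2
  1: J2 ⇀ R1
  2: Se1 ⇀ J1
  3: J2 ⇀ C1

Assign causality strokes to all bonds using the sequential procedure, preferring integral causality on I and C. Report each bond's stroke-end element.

bond 0 stroke→J2
bond 1 stroke→R1
bond 2 stroke→J1
bond 3 stroke→J2

b2 stroke→J1  (Se1 fixes effort; stroke away)
b0 stroke→J2  (common-e at J1 fixed by 2)
b3 stroke→J2  (prefer integral on C1)
b1 stroke→R1  (J2 needs exactly one f-in)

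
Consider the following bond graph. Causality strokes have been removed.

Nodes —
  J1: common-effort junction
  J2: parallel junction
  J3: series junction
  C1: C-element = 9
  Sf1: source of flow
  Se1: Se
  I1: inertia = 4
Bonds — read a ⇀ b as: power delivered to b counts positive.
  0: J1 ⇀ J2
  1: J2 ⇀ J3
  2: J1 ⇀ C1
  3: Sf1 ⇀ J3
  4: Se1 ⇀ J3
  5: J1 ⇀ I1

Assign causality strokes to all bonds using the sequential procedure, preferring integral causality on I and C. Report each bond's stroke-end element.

b0 |J2
b1 |J3
b2 |J1
b3 |Sf1
b4 |J3
b5 |I1

#3 →Sf1  (Sf1 (Sf) sets flow on bond)
#4 →J3  (Se1 (Se) sets effort on bond)
#1 →J3  (common-f at J3 fixed by 3)
#0 →J2  (J2: last free bond brings effort in)
#2 →J1  (prefer integral on C1)
#5 →I1  (common-e at J1 fixed by 2)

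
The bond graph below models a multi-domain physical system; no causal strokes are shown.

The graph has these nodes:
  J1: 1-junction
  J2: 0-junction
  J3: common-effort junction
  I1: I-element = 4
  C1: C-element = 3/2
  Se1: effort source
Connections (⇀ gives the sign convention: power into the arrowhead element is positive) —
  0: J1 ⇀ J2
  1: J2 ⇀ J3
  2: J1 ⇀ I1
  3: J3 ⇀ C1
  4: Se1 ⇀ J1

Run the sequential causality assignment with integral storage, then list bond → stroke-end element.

#0 stroke at J1
#1 stroke at J2
#2 stroke at I1
#3 stroke at J3
#4 stroke at J1

#4 stroke at J1  (source Se1 imposes e)
#2 stroke at I1  (I1 integral (f out))
#0 stroke at J1  (J1 flow already set via bond 2)
#1 stroke at J2  (J2: last free bond brings effort in)
#3 stroke at J3  (J3: last free bond brings effort in)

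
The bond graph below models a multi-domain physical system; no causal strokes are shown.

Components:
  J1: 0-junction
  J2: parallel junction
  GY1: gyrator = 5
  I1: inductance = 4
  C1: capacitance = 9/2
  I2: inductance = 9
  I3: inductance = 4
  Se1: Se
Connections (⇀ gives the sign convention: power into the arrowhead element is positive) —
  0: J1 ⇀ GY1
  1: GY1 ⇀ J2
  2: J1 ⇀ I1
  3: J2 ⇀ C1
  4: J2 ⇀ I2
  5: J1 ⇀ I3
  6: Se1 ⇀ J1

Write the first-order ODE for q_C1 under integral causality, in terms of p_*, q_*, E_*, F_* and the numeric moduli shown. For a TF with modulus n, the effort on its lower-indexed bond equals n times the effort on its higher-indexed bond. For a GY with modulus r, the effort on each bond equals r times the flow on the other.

b6 |J1  (Se1: effort source, stroke at far end)
b0 |GY1  (0-jn J1 has e-setter on 6)
b2 |I1  (J1 effort already set via bond 6)
b5 |I3  (J1: bond 6 brought effort, rest push out)
b1 |GY1  (GY1 both-in/both-out from 0)
b3 |J2  (C1 outputs effort q/C1)
b4 |I2  (common-e at J2 fixed by 3)

dq_C1/dt = E_Se1/5 - p_I2/9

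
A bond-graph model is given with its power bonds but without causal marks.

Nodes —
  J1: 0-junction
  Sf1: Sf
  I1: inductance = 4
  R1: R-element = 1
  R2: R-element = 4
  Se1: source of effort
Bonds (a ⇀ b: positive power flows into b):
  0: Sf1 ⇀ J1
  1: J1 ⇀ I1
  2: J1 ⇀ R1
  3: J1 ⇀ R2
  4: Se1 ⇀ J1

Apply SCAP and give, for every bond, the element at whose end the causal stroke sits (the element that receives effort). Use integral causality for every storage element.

#0 stroke at Sf1
#1 stroke at I1
#2 stroke at R1
#3 stroke at R2
#4 stroke at J1

#0 →Sf1  (Sf1 (Sf) sets flow on bond)
#4 →J1  (source Se1 imposes e)
#1 →I1  (0-jn J1 has e-setter on 4)
#2 →R1  (J1 effort already set via bond 4)
#3 →R2  (common-e at J1 fixed by 4)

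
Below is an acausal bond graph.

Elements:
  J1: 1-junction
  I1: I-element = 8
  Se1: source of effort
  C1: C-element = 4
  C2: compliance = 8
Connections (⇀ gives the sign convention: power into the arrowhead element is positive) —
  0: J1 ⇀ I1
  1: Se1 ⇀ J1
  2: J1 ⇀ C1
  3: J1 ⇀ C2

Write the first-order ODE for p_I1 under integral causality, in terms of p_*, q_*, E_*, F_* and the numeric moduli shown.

dp_I1/dt = E_Se1 - q_C1/4 - q_C2/8

b1 |J1  (Se1 (Se) sets effort on bond)
b0 |I1  (prefer integral on I1)
b2 |J1  (1-jn J1 has f-setter on 0)
b3 |J1  (J1: bond 0 brought flow, rest push out)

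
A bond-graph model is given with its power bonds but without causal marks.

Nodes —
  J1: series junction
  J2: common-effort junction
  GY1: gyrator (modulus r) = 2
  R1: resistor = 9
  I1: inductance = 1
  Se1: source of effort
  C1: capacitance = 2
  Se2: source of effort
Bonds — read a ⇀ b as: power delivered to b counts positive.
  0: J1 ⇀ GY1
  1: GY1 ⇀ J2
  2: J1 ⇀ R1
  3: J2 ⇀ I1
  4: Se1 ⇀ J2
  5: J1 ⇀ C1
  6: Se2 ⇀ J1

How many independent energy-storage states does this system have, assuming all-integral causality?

bond 4 |J2  (source Se1 imposes e)
bond 6 |J1  (Se2 fixes effort; stroke away)
bond 1 |GY1  (common-e at J2 fixed by 4)
bond 3 |I1  (J2 effort already set via bond 4)
bond 0 |GY1  (GY1 both-in/both-out from 1)
bond 2 |J1  (1-jn J1 has f-setter on 0)
bond 5 |J1  (common-f at J1 fixed by 0)

2  (C1, I1 all integral)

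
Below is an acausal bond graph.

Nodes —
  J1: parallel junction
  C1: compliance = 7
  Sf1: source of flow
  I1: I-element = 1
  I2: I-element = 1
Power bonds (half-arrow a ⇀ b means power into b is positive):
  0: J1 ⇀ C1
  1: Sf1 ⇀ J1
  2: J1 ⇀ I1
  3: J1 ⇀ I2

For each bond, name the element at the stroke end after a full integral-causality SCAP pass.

b0 |J1
b1 |Sf1
b2 |I1
b3 |I2

bond 1 stroke at Sf1  (Sf1 (Sf) sets flow on bond)
bond 0 stroke at J1  (C1 outputs effort q/C1)
bond 2 stroke at I1  (0-jn J1 has e-setter on 0)
bond 3 stroke at I2  (common-e at J1 fixed by 0)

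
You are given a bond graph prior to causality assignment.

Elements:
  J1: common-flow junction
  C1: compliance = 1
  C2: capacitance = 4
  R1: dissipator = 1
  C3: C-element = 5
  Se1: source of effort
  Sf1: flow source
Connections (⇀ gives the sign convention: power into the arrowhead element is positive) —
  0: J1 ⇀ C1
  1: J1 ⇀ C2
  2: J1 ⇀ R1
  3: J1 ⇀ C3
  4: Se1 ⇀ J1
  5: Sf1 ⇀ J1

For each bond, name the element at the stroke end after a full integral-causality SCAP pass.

#0 stroke at J1
#1 stroke at J1
#2 stroke at J1
#3 stroke at J1
#4 stroke at J1
#5 stroke at Sf1

b4 stroke→J1  (Se1 fixes effort; stroke away)
b5 stroke→Sf1  (Sf1: flow source, stroke at near end)
b0 stroke→J1  (J1: bond 5 brought flow, rest push out)
b1 stroke→J1  (J1: bond 5 brought flow, rest push out)
b2 stroke→J1  (J1: bond 5 brought flow, rest push out)
b3 stroke→J1  (J1 flow already set via bond 5)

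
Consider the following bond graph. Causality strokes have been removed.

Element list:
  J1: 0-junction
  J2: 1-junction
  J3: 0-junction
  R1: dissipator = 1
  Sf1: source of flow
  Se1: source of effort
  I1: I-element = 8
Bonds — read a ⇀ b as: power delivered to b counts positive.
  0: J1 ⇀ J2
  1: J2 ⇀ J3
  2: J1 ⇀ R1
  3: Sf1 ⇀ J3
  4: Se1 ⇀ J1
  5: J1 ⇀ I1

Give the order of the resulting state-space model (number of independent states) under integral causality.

1  (I1 all integral)

bond 3 stroke at Sf1  (Sf1 (Sf) sets flow on bond)
bond 4 stroke at J1  (Se1: effort source, stroke at far end)
bond 0 stroke at J2  (J1: bond 4 brought effort, rest push out)
bond 2 stroke at R1  (J1 effort already set via bond 4)
bond 5 stroke at I1  (J1: bond 4 brought effort, rest push out)
bond 1 stroke at J3  (J2: last free bond brings flow in)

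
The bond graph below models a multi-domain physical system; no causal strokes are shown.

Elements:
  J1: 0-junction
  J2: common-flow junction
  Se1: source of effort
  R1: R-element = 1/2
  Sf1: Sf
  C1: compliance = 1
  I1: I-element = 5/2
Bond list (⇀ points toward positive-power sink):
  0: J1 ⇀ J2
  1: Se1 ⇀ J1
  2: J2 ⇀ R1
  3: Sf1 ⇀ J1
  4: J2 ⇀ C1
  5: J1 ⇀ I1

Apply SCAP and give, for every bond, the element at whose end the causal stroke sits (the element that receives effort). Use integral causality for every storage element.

β0 stroke→J2
β1 stroke→J1
β2 stroke→R1
β3 stroke→Sf1
β4 stroke→J2
β5 stroke→I1

#1 stroke→J1  (source Se1 imposes e)
#3 stroke→Sf1  (source Sf1 imposes f)
#0 stroke→J2  (J1 effort already set via bond 1)
#5 stroke→I1  (0-jn J1 has e-setter on 1)
#4 stroke→J2  (C1 integral (e out))
#2 stroke→R1  (only one flow-in slot at J2)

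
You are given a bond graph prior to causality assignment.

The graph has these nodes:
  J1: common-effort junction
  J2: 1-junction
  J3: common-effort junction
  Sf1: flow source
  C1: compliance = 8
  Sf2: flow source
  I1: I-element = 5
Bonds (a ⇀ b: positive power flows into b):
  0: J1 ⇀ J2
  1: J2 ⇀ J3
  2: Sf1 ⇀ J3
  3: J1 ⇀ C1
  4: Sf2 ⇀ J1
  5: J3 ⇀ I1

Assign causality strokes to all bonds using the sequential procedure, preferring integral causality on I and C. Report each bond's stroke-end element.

β2 stroke→Sf1  (Sf1: flow source, stroke at near end)
β4 stroke→Sf2  (source Sf2 imposes f)
β3 stroke→J1  (prefer integral on C1)
β0 stroke→J2  (common-e at J1 fixed by 3)
β1 stroke→J3  (J2: last free bond brings flow in)
β5 stroke→I1  (J3: bond 1 brought effort, rest push out)

β0 →J2
β1 →J3
β2 →Sf1
β3 →J1
β4 →Sf2
β5 →I1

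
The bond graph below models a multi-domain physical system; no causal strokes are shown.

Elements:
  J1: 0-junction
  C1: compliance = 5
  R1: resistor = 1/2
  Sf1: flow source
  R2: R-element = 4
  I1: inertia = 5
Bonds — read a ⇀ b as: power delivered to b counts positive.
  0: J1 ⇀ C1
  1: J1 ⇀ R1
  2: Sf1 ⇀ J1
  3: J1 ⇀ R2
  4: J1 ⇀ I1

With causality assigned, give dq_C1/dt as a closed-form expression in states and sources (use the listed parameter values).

dq_C1/dt = F_Sf1 - p_I1/5 - 9*q_C1/20

b2 |Sf1  (Sf1 fixes flow; stroke at Sf1)
b0 |J1  (prefer integral on C1)
b1 |R1  (0-jn J1 has e-setter on 0)
b3 |R2  (common-e at J1 fixed by 0)
b4 |I1  (J1: bond 0 brought effort, rest push out)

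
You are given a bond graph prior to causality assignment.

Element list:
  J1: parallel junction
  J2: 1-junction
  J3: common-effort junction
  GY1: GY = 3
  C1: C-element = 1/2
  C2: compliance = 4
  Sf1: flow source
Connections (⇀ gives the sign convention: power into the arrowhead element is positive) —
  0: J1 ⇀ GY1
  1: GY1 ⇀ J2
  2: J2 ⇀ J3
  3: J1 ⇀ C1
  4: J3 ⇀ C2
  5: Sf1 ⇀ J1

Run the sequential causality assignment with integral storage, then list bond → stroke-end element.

bond 5 stroke at Sf1  (source Sf1 imposes f)
bond 3 stroke at J1  (C1 integral (e out))
bond 0 stroke at GY1  (0-jn J1 has e-setter on 3)
bond 1 stroke at GY1  (GY GY1: same side as bond 0)
bond 2 stroke at J2  (J2: bond 1 brought flow, rest push out)
bond 4 stroke at J3  (closing 0-jn rule on J3)

b0 →GY1
b1 →GY1
b2 →J2
b3 →J1
b4 →J3
b5 →Sf1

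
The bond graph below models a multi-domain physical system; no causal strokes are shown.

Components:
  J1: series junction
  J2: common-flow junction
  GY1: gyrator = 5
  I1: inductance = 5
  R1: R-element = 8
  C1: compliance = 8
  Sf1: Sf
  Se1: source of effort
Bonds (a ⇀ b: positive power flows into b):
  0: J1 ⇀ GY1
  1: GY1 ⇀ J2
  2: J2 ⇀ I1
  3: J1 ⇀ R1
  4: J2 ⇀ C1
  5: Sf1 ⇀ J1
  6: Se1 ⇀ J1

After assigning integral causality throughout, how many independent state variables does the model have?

2  (C1, I1 all integral)

b5 stroke at Sf1  (Sf1: flow source, stroke at near end)
b6 stroke at J1  (Se1: effort source, stroke at far end)
b0 stroke at J1  (common-f at J1 fixed by 5)
b3 stroke at J1  (J1: bond 5 brought flow, rest push out)
b1 stroke at J2  (GY GY1: same side as bond 0)
b2 stroke at I1  (I1 outputs flow p/I1)
b4 stroke at J2  (J2: bond 2 brought flow, rest push out)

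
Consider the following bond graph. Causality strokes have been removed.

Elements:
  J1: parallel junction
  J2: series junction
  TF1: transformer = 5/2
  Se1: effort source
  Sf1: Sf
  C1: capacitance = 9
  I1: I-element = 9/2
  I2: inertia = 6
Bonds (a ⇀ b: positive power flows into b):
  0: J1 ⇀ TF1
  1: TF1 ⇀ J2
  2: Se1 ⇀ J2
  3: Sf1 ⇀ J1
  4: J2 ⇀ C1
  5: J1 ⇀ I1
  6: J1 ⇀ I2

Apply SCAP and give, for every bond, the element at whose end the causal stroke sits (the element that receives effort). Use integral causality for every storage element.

#0 stroke at J1
#1 stroke at TF1
#2 stroke at J2
#3 stroke at Sf1
#4 stroke at J2
#5 stroke at I1
#6 stroke at I2

β2 →J2  (source Se1 imposes e)
β3 →Sf1  (source Sf1 imposes f)
β4 →J2  (C1: C, integral causality)
β1 →TF1  (J2: last free bond brings flow in)
β0 →J1  (TF1: transformer flips bond 1)
β5 →I1  (common-e at J1 fixed by 0)
β6 →I2  (common-e at J1 fixed by 0)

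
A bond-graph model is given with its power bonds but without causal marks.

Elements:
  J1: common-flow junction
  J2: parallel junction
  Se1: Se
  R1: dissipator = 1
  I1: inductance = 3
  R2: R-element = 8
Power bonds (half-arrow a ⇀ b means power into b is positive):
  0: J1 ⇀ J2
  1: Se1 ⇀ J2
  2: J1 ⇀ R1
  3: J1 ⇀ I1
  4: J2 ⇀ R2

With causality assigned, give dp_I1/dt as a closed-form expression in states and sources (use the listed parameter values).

dp_I1/dt = -E_Se1 - p_I1/3

β1 stroke→J2  (Se1: effort source, stroke at far end)
β0 stroke→J1  (0-jn J2 has e-setter on 1)
β4 stroke→R2  (J2: bond 1 brought effort, rest push out)
β3 stroke→I1  (I1 outputs flow p/I1)
β2 stroke→J1  (common-f at J1 fixed by 3)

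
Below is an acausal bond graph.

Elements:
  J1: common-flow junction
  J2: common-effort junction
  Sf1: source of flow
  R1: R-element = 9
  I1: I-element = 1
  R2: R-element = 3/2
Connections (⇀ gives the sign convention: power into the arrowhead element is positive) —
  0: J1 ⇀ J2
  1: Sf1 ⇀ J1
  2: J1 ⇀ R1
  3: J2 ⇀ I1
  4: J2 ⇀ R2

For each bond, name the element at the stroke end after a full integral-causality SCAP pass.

b0 |J1
b1 |Sf1
b2 |J1
b3 |I1
b4 |J2

β1 →Sf1  (source Sf1 imposes f)
β0 →J1  (J1: bond 1 brought flow, rest push out)
β2 →J1  (common-f at J1 fixed by 1)
β3 →I1  (I1 integral (f out))
β4 →J2  (closing 0-jn rule on J2)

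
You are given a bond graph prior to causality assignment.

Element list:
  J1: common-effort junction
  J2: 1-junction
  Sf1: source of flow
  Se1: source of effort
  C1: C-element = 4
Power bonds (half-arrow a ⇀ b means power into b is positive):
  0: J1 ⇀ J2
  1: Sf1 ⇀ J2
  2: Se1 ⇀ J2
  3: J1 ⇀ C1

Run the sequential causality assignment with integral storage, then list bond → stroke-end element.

#1 stroke→Sf1  (Sf1: flow source, stroke at near end)
#2 stroke→J2  (Se1 (Se) sets effort on bond)
#0 stroke→J2  (1-jn J2 has f-setter on 1)
#3 stroke→J1  (only one effort-in slot at J1)

#0 →J2
#1 →Sf1
#2 →J2
#3 →J1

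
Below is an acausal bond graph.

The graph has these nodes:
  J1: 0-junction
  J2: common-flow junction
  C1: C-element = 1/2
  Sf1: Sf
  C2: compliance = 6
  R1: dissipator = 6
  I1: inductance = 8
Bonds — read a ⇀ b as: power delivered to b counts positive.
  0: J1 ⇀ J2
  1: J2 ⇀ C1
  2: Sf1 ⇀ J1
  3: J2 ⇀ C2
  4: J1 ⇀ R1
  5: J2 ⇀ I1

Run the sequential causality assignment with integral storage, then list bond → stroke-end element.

b2 →Sf1  (Sf1 (Sf) sets flow on bond)
b1 →J2  (C1 integral (e out))
b3 →J2  (C2: C, integral causality)
b5 →I1  (I1 integral (f out))
b0 →J2  (common-f at J2 fixed by 5)
b4 →J1  (only one effort-in slot at J1)

bond 0 stroke→J2
bond 1 stroke→J2
bond 2 stroke→Sf1
bond 3 stroke→J2
bond 4 stroke→J1
bond 5 stroke→I1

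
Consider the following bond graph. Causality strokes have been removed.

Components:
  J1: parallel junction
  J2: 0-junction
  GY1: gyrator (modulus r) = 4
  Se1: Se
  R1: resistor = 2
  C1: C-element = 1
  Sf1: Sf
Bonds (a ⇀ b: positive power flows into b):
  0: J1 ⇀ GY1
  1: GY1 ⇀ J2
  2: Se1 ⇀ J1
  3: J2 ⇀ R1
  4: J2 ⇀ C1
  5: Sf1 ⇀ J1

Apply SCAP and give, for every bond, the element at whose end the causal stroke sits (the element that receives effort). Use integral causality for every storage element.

b2 stroke→J1  (Se1 (Se) sets effort on bond)
b5 stroke→Sf1  (Sf1 (Sf) sets flow on bond)
b0 stroke→GY1  (0-jn J1 has e-setter on 2)
b1 stroke→GY1  (through GY1, causality inverts; strokes same side of GY1)
b4 stroke→J2  (C1: C, integral causality)
b3 stroke→R1  (0-jn J2 has e-setter on 4)

#0 →GY1
#1 →GY1
#2 →J1
#3 →R1
#4 →J2
#5 →Sf1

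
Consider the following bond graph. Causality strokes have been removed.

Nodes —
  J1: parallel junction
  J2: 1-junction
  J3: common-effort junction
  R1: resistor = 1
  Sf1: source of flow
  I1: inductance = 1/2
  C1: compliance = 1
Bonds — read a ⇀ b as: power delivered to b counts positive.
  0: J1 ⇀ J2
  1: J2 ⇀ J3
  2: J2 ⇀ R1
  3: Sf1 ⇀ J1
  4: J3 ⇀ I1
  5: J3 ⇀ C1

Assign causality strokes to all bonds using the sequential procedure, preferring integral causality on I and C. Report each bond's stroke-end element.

β0 |J1
β1 |J2
β2 |J2
β3 |Sf1
β4 |I1
β5 |J3

b3 |Sf1  (Sf1 fixes flow; stroke at Sf1)
b0 |J1  (J1 needs exactly one e-in)
b1 |J2  (1-jn J2 has f-setter on 0)
b2 |J2  (J2: bond 0 brought flow, rest push out)
b4 |I1  (prefer integral on I1)
b5 |J3  (J3: last free bond brings effort in)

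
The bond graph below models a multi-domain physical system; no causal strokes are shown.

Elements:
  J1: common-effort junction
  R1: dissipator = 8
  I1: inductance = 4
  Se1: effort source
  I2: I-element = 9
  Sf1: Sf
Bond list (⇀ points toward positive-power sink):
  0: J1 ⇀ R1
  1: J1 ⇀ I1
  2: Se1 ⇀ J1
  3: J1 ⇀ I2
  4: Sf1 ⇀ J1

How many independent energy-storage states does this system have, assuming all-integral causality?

2  (I1, I2 all integral)

b2 →J1  (Se1 (Se) sets effort on bond)
b4 →Sf1  (Sf1 (Sf) sets flow on bond)
b0 →R1  (J1 effort already set via bond 2)
b1 →I1  (J1: bond 2 brought effort, rest push out)
b3 →I2  (J1: bond 2 brought effort, rest push out)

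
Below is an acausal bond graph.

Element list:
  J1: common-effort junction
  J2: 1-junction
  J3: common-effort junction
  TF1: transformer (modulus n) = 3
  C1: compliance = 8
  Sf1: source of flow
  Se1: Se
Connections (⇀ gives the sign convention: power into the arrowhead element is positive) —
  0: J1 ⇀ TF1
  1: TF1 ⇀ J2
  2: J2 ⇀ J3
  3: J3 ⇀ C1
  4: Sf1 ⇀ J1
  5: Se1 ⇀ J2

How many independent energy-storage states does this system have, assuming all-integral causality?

#4 stroke→Sf1  (source Sf1 imposes f)
#5 stroke→J2  (Se1 (Se) sets effort on bond)
#0 stroke→J1  (only one effort-in slot at J1)
#1 stroke→TF1  (TF1: transformer flips bond 0)
#2 stroke→J2  (1-jn J2 has f-setter on 1)
#3 stroke→J3  (J3: last free bond brings effort in)

1  (C1 all integral)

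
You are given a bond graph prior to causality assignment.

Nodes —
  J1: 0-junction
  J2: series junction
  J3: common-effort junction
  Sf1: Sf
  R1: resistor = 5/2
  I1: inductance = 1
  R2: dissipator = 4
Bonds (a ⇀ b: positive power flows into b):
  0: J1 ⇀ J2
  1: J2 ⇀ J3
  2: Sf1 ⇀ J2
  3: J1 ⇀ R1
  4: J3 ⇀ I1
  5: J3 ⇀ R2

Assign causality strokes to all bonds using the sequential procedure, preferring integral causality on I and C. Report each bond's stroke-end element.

bond 2 stroke at Sf1  (Sf1: flow source, stroke at near end)
bond 0 stroke at J2  (J2: bond 2 brought flow, rest push out)
bond 1 stroke at J2  (1-jn J2 has f-setter on 2)
bond 3 stroke at J1  (J1: last free bond brings effort in)
bond 4 stroke at I1  (I1 outputs flow p/I1)
bond 5 stroke at J3  (only one effort-in slot at J3)

bond 0 stroke→J2
bond 1 stroke→J2
bond 2 stroke→Sf1
bond 3 stroke→J1
bond 4 stroke→I1
bond 5 stroke→J3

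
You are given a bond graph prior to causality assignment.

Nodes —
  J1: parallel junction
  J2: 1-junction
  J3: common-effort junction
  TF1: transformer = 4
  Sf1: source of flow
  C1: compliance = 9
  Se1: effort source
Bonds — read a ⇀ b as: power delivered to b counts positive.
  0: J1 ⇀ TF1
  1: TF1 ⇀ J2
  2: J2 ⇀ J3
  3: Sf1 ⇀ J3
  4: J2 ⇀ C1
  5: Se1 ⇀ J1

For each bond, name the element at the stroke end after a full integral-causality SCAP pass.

bond 3 stroke→Sf1  (Sf1 fixes flow; stroke at Sf1)
bond 5 stroke→J1  (Se1 (Se) sets effort on bond)
bond 0 stroke→TF1  (J1 effort already set via bond 5)
bond 2 stroke→J3  (J3 needs exactly one e-in)
bond 1 stroke→J2  (through TF1, causality passes straight; one stroke at TF1)
bond 4 stroke→J2  (J2: bond 2 brought flow, rest push out)

b0 →TF1
b1 →J2
b2 →J3
b3 →Sf1
b4 →J2
b5 →J1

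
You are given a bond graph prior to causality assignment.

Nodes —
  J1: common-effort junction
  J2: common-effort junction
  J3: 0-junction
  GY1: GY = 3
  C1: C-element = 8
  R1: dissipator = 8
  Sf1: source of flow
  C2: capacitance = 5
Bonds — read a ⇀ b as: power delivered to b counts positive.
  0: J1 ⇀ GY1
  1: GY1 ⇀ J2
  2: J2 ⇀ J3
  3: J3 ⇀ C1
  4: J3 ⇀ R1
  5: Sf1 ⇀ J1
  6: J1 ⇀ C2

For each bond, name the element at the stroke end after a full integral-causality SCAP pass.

#5 stroke at Sf1  (Sf1 (Sf) sets flow on bond)
#3 stroke at J3  (C1 outputs effort q/C1)
#2 stroke at J2  (J3: bond 3 brought effort, rest push out)
#4 stroke at R1  (J3: bond 3 brought effort, rest push out)
#1 stroke at GY1  (J2: bond 2 brought effort, rest push out)
#0 stroke at GY1  (GY1: gyrator matches bond 1)
#6 stroke at J1  (J1 needs exactly one e-in)

β0 stroke at GY1
β1 stroke at GY1
β2 stroke at J2
β3 stroke at J3
β4 stroke at R1
β5 stroke at Sf1
β6 stroke at J1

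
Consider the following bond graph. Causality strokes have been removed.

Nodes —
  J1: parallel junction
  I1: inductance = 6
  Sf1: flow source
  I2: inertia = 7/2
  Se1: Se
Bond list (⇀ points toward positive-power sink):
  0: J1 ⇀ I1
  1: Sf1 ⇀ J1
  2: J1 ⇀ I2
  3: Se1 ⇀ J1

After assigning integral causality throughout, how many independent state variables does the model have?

bond 1 stroke→Sf1  (Sf1: flow source, stroke at near end)
bond 3 stroke→J1  (Se1: effort source, stroke at far end)
bond 0 stroke→I1  (common-e at J1 fixed by 3)
bond 2 stroke→I2  (J1 effort already set via bond 3)

2  (I1, I2 all integral)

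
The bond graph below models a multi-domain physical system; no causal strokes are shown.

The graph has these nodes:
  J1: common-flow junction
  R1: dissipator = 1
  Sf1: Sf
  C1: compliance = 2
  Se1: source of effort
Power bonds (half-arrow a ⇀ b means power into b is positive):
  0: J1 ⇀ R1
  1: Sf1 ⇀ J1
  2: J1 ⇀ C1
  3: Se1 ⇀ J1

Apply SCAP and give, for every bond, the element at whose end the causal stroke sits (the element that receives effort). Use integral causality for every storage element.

bond 1 |Sf1  (Sf1: flow source, stroke at near end)
bond 3 |J1  (Se1 fixes effort; stroke away)
bond 0 |J1  (common-f at J1 fixed by 1)
bond 2 |J1  (1-jn J1 has f-setter on 1)

bond 0 |J1
bond 1 |Sf1
bond 2 |J1
bond 3 |J1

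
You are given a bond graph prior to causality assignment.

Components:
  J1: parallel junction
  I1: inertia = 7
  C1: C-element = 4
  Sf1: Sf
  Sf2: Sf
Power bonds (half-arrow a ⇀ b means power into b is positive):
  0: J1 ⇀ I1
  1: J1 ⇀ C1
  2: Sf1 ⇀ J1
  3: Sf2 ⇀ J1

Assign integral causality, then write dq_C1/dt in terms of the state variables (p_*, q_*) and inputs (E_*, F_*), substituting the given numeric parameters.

dq_C1/dt = F_Sf1 + F_Sf2 - p_I1/7

β2 stroke at Sf1  (Sf1 fixes flow; stroke at Sf1)
β3 stroke at Sf2  (Sf2: flow source, stroke at near end)
β0 stroke at I1  (prefer integral on I1)
β1 stroke at J1  (J1: last free bond brings effort in)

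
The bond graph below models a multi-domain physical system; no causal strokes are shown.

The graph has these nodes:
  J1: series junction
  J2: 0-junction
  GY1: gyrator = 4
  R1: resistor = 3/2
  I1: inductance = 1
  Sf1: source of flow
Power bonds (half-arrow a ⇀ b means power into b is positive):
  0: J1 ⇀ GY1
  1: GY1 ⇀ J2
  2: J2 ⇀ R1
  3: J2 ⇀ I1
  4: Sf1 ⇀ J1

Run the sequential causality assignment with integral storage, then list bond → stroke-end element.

#0 →J1
#1 →J2
#2 →R1
#3 →I1
#4 →Sf1

bond 4 |Sf1  (Sf1 fixes flow; stroke at Sf1)
bond 0 |J1  (common-f at J1 fixed by 4)
bond 1 |J2  (GY1 both-in/both-out from 0)
bond 2 |R1  (common-e at J2 fixed by 1)
bond 3 |I1  (0-jn J2 has e-setter on 1)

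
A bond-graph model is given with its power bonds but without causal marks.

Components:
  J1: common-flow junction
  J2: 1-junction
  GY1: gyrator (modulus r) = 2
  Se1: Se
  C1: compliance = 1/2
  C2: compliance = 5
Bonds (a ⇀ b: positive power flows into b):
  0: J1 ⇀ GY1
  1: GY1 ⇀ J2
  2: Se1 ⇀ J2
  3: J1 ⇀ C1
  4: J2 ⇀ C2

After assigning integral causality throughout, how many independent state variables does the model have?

2  (C1, C2 all integral)

β2 stroke→J2  (Se1 fixes effort; stroke away)
β3 stroke→J1  (C1 integral (e out))
β0 stroke→GY1  (only one flow-in slot at J1)
β1 stroke→GY1  (GY1 both-in/both-out from 0)
β4 stroke→J2  (common-f at J2 fixed by 1)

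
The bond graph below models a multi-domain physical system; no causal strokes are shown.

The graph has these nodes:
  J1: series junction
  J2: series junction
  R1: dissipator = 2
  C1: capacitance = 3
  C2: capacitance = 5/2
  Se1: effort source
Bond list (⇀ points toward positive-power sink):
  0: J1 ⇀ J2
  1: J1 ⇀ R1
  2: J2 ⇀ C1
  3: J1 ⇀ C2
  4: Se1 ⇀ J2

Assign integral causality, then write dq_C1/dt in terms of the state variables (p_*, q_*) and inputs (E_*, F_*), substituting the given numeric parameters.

dq_C1/dt = E_Se1/2 - q_C1/6 - q_C2/5

bond 4 stroke→J2  (Se1 fixes effort; stroke away)
bond 2 stroke→J2  (prefer integral on C1)
bond 0 stroke→J1  (only one flow-in slot at J2)
bond 3 stroke→J1  (C2: C, integral causality)
bond 1 stroke→R1  (only one flow-in slot at J1)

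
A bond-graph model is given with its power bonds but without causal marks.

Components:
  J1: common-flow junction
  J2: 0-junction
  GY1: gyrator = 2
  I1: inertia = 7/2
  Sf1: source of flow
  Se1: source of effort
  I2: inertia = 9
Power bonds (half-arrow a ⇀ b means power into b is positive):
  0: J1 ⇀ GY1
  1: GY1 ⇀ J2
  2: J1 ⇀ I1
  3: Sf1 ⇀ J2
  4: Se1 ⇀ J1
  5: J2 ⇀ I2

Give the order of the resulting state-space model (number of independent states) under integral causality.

2  (I1, I2 all integral)

#3 |Sf1  (Sf1 (Sf) sets flow on bond)
#4 |J1  (source Se1 imposes e)
#2 |I1  (I1: I, integral causality)
#0 |J1  (1-jn J1 has f-setter on 2)
#1 |J2  (through GY1, causality inverts; strokes same side of GY1)
#5 |I2  (common-e at J2 fixed by 1)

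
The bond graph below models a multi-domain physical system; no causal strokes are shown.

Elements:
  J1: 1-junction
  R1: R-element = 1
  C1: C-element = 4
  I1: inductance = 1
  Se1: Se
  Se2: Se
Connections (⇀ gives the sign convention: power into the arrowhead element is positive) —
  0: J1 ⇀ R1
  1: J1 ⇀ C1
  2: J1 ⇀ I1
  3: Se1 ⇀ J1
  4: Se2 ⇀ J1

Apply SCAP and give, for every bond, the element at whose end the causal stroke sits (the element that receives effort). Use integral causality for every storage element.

#0 stroke at J1
#1 stroke at J1
#2 stroke at I1
#3 stroke at J1
#4 stroke at J1

bond 3 |J1  (Se1 (Se) sets effort on bond)
bond 4 |J1  (source Se2 imposes e)
bond 1 |J1  (C1: C, integral causality)
bond 2 |I1  (I1 integral (f out))
bond 0 |J1  (J1: bond 2 brought flow, rest push out)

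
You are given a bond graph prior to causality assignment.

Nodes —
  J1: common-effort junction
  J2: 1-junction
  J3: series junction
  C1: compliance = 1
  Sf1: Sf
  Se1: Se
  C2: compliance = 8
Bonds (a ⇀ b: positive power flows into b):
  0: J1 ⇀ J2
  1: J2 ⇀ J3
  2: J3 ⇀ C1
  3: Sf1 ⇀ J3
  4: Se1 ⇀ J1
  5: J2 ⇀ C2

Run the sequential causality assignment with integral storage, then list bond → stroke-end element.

bond 0 →J2
bond 1 →J3
bond 2 →J3
bond 3 →Sf1
bond 4 →J1
bond 5 →J2

#3 stroke→Sf1  (Sf1 (Sf) sets flow on bond)
#4 stroke→J1  (Se1 fixes effort; stroke away)
#0 stroke→J2  (0-jn J1 has e-setter on 4)
#1 stroke→J3  (J3 flow already set via bond 3)
#2 stroke→J3  (J3: bond 3 brought flow, rest push out)
#5 stroke→J2  (J2: bond 1 brought flow, rest push out)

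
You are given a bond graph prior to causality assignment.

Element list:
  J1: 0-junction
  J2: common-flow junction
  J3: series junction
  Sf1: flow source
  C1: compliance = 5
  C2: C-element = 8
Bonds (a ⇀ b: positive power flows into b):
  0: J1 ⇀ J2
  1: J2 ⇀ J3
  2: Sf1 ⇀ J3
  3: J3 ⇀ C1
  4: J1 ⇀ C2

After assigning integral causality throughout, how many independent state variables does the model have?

2  (C1, C2 all integral)

b2 stroke at Sf1  (source Sf1 imposes f)
b1 stroke at J3  (1-jn J3 has f-setter on 2)
b3 stroke at J3  (common-f at J3 fixed by 2)
b0 stroke at J2  (1-jn J2 has f-setter on 1)
b4 stroke at J1  (J1: last free bond brings effort in)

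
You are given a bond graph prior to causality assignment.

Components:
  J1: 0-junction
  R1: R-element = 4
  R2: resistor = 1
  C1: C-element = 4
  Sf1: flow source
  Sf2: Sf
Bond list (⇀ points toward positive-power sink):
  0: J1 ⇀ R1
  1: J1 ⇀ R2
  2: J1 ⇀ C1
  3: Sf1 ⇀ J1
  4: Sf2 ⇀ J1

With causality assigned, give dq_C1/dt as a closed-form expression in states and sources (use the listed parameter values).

dq_C1/dt = F_Sf1 + F_Sf2 - 5*q_C1/16

bond 3 |Sf1  (Sf1: flow source, stroke at near end)
bond 4 |Sf2  (Sf2 fixes flow; stroke at Sf2)
bond 2 |J1  (C1 outputs effort q/C1)
bond 0 |R1  (J1: bond 2 brought effort, rest push out)
bond 1 |R2  (J1: bond 2 brought effort, rest push out)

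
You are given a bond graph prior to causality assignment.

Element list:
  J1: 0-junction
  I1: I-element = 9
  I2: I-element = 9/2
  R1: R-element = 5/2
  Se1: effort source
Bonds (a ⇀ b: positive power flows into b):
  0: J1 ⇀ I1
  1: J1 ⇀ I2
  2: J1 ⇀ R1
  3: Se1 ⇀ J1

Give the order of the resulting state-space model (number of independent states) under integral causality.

b3 |J1  (source Se1 imposes e)
b0 |I1  (0-jn J1 has e-setter on 3)
b1 |I2  (common-e at J1 fixed by 3)
b2 |R1  (0-jn J1 has e-setter on 3)

2  (I1, I2 all integral)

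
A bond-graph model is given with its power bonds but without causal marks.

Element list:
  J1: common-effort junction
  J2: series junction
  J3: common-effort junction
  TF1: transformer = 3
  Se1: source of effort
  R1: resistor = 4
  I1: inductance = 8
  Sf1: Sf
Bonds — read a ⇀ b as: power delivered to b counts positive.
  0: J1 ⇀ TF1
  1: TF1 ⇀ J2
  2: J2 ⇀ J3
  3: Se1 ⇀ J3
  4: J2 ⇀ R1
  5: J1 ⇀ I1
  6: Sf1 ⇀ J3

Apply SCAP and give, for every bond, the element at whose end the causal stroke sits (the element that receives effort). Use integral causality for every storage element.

bond 3 |J3  (source Se1 imposes e)
bond 6 |Sf1  (Sf1 fixes flow; stroke at Sf1)
bond 2 |J2  (J3 effort already set via bond 3)
bond 5 |I1  (I1: I, integral causality)
bond 0 |J1  (closing 0-jn rule on J1)
bond 1 |TF1  (TF1: transformer flips bond 0)
bond 4 |J2  (J2 flow already set via bond 1)

#0 →J1
#1 →TF1
#2 →J2
#3 →J3
#4 →J2
#5 →I1
#6 →Sf1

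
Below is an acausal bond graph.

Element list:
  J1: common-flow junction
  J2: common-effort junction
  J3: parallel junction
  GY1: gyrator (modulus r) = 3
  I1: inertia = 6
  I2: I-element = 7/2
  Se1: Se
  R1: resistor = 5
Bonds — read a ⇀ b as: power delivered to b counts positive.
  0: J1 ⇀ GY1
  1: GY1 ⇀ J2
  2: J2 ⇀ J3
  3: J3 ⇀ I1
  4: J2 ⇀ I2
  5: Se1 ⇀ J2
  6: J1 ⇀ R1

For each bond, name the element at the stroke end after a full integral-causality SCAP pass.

bond 0 stroke at GY1
bond 1 stroke at GY1
bond 2 stroke at J3
bond 3 stroke at I1
bond 4 stroke at I2
bond 5 stroke at J2
bond 6 stroke at J1

b5 stroke→J2  (Se1: effort source, stroke at far end)
b1 stroke→GY1  (J2: bond 5 brought effort, rest push out)
b2 stroke→J3  (J2 effort already set via bond 5)
b4 stroke→I2  (0-jn J2 has e-setter on 5)
b3 stroke→I1  (J3 effort already set via bond 2)
b0 stroke→GY1  (through GY1, causality inverts; strokes same side of GY1)
b6 stroke→J1  (common-f at J1 fixed by 0)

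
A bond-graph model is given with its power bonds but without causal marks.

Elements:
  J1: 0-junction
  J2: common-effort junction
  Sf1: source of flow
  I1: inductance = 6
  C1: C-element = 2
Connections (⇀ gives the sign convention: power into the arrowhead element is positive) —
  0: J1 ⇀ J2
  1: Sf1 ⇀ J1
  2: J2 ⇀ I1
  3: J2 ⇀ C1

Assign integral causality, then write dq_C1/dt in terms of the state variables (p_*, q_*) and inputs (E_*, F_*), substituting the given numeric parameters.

dq_C1/dt = F_Sf1 - p_I1/6

bond 1 →Sf1  (Sf1: flow source, stroke at near end)
bond 0 →J1  (J1: last free bond brings effort in)
bond 2 →I1  (prefer integral on I1)
bond 3 →J2  (J2 needs exactly one e-in)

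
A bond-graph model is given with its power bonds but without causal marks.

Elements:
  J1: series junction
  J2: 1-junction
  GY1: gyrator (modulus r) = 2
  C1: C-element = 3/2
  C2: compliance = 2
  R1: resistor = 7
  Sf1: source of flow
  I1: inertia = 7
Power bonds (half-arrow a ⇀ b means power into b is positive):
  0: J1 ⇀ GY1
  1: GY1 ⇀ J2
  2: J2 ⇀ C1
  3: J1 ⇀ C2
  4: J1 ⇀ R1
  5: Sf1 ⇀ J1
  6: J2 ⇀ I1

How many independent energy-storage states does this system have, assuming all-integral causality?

b5 stroke at Sf1  (Sf1: flow source, stroke at near end)
b0 stroke at J1  (J1: bond 5 brought flow, rest push out)
b3 stroke at J1  (common-f at J1 fixed by 5)
b4 stroke at J1  (J1: bond 5 brought flow, rest push out)
b1 stroke at J2  (GY1: gyrator matches bond 0)
b2 stroke at J2  (C1: C, integral causality)
b6 stroke at I1  (J2: last free bond brings flow in)

3  (C1, C2, I1 all integral)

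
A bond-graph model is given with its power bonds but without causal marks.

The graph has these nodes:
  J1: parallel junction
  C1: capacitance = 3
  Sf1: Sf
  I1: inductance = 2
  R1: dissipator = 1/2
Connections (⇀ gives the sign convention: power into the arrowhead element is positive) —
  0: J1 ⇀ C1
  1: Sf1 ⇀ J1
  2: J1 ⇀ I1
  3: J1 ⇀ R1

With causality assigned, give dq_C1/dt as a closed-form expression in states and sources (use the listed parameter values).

#1 |Sf1  (Sf1: flow source, stroke at near end)
#0 |J1  (C1: C, integral causality)
#2 |I1  (J1 effort already set via bond 0)
#3 |R1  (common-e at J1 fixed by 0)

dq_C1/dt = F_Sf1 - p_I1/2 - 2*q_C1/3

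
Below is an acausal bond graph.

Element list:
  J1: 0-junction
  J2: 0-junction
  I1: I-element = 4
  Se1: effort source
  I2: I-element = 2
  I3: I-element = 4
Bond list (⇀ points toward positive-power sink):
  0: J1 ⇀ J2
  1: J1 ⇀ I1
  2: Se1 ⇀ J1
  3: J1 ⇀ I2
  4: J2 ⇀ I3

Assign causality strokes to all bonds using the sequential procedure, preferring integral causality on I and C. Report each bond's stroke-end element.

bond 0 →J2
bond 1 →I1
bond 2 →J1
bond 3 →I2
bond 4 →I3

bond 2 stroke at J1  (Se1 fixes effort; stroke away)
bond 0 stroke at J2  (J1: bond 2 brought effort, rest push out)
bond 1 stroke at I1  (J1 effort already set via bond 2)
bond 3 stroke at I2  (J1: bond 2 brought effort, rest push out)
bond 4 stroke at I3  (J2: bond 0 brought effort, rest push out)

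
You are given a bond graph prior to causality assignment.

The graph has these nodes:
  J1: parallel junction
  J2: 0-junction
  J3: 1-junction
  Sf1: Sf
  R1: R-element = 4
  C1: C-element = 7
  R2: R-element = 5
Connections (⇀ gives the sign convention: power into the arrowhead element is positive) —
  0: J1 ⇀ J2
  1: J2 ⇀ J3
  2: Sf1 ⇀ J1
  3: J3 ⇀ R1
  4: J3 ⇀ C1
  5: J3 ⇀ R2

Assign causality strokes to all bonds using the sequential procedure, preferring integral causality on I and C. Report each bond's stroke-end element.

b2 →Sf1  (source Sf1 imposes f)
b0 →J1  (closing 0-jn rule on J1)
b1 →J2  (J2: last free bond brings effort in)
b3 →J3  (1-jn J3 has f-setter on 1)
b4 →J3  (J3 flow already set via bond 1)
b5 →J3  (common-f at J3 fixed by 1)

β0 |J1
β1 |J2
β2 |Sf1
β3 |J3
β4 |J3
β5 |J3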